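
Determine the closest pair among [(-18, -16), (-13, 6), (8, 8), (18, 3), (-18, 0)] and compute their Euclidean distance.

Computing all pairwise distances among 5 points:

d((-18, -16), (-13, 6)) = 22.561
d((-18, -16), (8, 8)) = 35.3836
d((-18, -16), (18, 3)) = 40.7063
d((-18, -16), (-18, 0)) = 16.0
d((-13, 6), (8, 8)) = 21.095
d((-13, 6), (18, 3)) = 31.1448
d((-13, 6), (-18, 0)) = 7.8102 <-- minimum
d((8, 8), (18, 3)) = 11.1803
d((8, 8), (-18, 0)) = 27.2029
d((18, 3), (-18, 0)) = 36.1248

Closest pair: (-13, 6) and (-18, 0) with distance 7.8102

The closest pair is (-13, 6) and (-18, 0) with Euclidean distance 7.8102. For 5 points, brute-force pairwise comparison is shown above. For large n, the divide-and-conquer algorithm (sort by x, recurse on halves, check the dividing strip) achieves O(n log n).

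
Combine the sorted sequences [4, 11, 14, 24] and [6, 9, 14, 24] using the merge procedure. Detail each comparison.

Merging process:

Compare 4 vs 6: take 4 from left. Merged: [4]
Compare 11 vs 6: take 6 from right. Merged: [4, 6]
Compare 11 vs 9: take 9 from right. Merged: [4, 6, 9]
Compare 11 vs 14: take 11 from left. Merged: [4, 6, 9, 11]
Compare 14 vs 14: take 14 from left. Merged: [4, 6, 9, 11, 14]
Compare 24 vs 14: take 14 from right. Merged: [4, 6, 9, 11, 14, 14]
Compare 24 vs 24: take 24 from left. Merged: [4, 6, 9, 11, 14, 14, 24]
Append remaining from right: [24]. Merged: [4, 6, 9, 11, 14, 14, 24, 24]

Final merged array: [4, 6, 9, 11, 14, 14, 24, 24]
Total comparisons: 7

The merged array is [4, 6, 9, 11, 14, 14, 24, 24], requiring 7 comparisons. The merge step runs in O(n) time where n is the total number of elements.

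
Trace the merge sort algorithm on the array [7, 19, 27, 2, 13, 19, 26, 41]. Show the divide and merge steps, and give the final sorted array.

Merge sort trace:

Split: [7, 19, 27, 2, 13, 19, 26, 41] -> [7, 19, 27, 2] and [13, 19, 26, 41]
  Split: [7, 19, 27, 2] -> [7, 19] and [27, 2]
    Split: [7, 19] -> [7] and [19]
    Merge: [7] + [19] -> [7, 19]
    Split: [27, 2] -> [27] and [2]
    Merge: [27] + [2] -> [2, 27]
  Merge: [7, 19] + [2, 27] -> [2, 7, 19, 27]
  Split: [13, 19, 26, 41] -> [13, 19] and [26, 41]
    Split: [13, 19] -> [13] and [19]
    Merge: [13] + [19] -> [13, 19]
    Split: [26, 41] -> [26] and [41]
    Merge: [26] + [41] -> [26, 41]
  Merge: [13, 19] + [26, 41] -> [13, 19, 26, 41]
Merge: [2, 7, 19, 27] + [13, 19, 26, 41] -> [2, 7, 13, 19, 19, 26, 27, 41]

Final sorted array: [2, 7, 13, 19, 19, 26, 27, 41]

The merge sort proceeds by recursively splitting the array and merging sorted halves.
After all merges, the sorted array is [2, 7, 13, 19, 19, 26, 27, 41].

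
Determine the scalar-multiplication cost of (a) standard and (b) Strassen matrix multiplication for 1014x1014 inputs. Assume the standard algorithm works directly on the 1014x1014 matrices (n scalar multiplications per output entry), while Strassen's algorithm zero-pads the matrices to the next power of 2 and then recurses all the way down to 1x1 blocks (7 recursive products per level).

Matrix multiplication for 1014x1014 matrices:

Strassen's algorithm requires power-of-2 dimensions. Pad 1014x1014 to 1024x1024 (next power of 2).

Standard algorithm: 1014^3 = 1042590744 multiplications
Strassen's algorithm: 7^(log2(1024)) = 7^10 = 282475249 multiplications
Savings: 1042590744 - 282475249 = 760115495 multiplications

Standard: 1042590744 multiplications (1014^3). Strassen: 282475249 multiplications (7^10, after padding to 1024x1024). Strassen reduces 8 recursive multiplications to 7 at each level.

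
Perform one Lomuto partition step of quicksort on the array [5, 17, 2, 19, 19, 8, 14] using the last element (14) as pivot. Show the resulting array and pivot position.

Lomuto partition with pivot = 14:

Initial array: [5, 17, 2, 19, 19, 8, 14]

arr[0]=5 <= 14: swap with position 0, array becomes [5, 17, 2, 19, 19, 8, 14]
arr[1]=17 > 14: no swap
arr[2]=2 <= 14: swap with position 1, array becomes [5, 2, 17, 19, 19, 8, 14]
arr[3]=19 > 14: no swap
arr[4]=19 > 14: no swap
arr[5]=8 <= 14: swap with position 2, array becomes [5, 2, 8, 19, 19, 17, 14]

Place pivot at position 3: [5, 2, 8, 14, 19, 17, 19]
Pivot position: 3

After partitioning with pivot 14, the array becomes [5, 2, 8, 14, 19, 17, 19]. The pivot is placed at index 3. All elements to the left of the pivot are <= 14, and all elements to the right are > 14.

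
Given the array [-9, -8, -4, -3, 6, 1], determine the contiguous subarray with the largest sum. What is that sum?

Using Kadane's algorithm on [-9, -8, -4, -3, 6, 1]:

Scanning through the array:
Position 1 (value -8): max_ending_here = -8, max_so_far = -8
Position 2 (value -4): max_ending_here = -4, max_so_far = -4
Position 3 (value -3): max_ending_here = -3, max_so_far = -3
Position 4 (value 6): max_ending_here = 6, max_so_far = 6
Position 5 (value 1): max_ending_here = 7, max_so_far = 7

Maximum subarray: [6, 1]
Maximum sum: 7

The maximum subarray is [6, 1] with sum 7. This subarray runs from index 4 to index 5.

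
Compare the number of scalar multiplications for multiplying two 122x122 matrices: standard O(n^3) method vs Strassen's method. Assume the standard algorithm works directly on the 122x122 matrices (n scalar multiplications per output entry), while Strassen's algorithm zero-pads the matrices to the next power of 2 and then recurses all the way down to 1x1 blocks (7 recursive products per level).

Matrix multiplication for 122x122 matrices:

Strassen's algorithm requires power-of-2 dimensions. Pad 122x122 to 128x128 (next power of 2).

Standard algorithm: 122^3 = 1815848 multiplications
Strassen's algorithm: 7^(log2(128)) = 7^7 = 823543 multiplications
Savings: 1815848 - 823543 = 992305 multiplications

Standard: 1815848 multiplications (122^3). Strassen: 823543 multiplications (7^7, after padding to 128x128). Strassen reduces 8 recursive multiplications to 7 at each level.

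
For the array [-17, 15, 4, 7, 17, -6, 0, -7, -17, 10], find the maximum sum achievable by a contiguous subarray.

Using Kadane's algorithm on [-17, 15, 4, 7, 17, -6, 0, -7, -17, 10]:

Scanning through the array:
Position 1 (value 15): max_ending_here = 15, max_so_far = 15
Position 2 (value 4): max_ending_here = 19, max_so_far = 19
Position 3 (value 7): max_ending_here = 26, max_so_far = 26
Position 4 (value 17): max_ending_here = 43, max_so_far = 43
Position 5 (value -6): max_ending_here = 37, max_so_far = 43
Position 6 (value 0): max_ending_here = 37, max_so_far = 43
Position 7 (value -7): max_ending_here = 30, max_so_far = 43
Position 8 (value -17): max_ending_here = 13, max_so_far = 43
Position 9 (value 10): max_ending_here = 23, max_so_far = 43

Maximum subarray: [15, 4, 7, 17]
Maximum sum: 43

The maximum subarray is [15, 4, 7, 17] with sum 43. This subarray runs from index 1 to index 4.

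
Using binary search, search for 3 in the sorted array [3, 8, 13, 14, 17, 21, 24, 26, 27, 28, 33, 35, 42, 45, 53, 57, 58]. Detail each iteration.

Binary search for 3 in [3, 8, 13, 14, 17, 21, 24, 26, 27, 28, 33, 35, 42, 45, 53, 57, 58]:

lo=0, hi=16, mid=8, arr[mid]=27 -> 27 > 3, search left half
lo=0, hi=7, mid=3, arr[mid]=14 -> 14 > 3, search left half
lo=0, hi=2, mid=1, arr[mid]=8 -> 8 > 3, search left half
lo=0, hi=0, mid=0, arr[mid]=3 -> Found target at index 0!

Binary search finds 3 at index 0 after 4 comparisons. The search repeatedly halves the search space by comparing with the middle element.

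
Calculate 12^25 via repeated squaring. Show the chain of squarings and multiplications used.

Computing 12^25 by squaring (build up from 12^1; each line after the first costs one multiplication):

12^1 = 12
12^2 = (12^1)^2 = 12^2 = 144
12^3 = 12 * 12^2 = 12 * 144 = 1728
12^6 = (12^3)^2 = 1728^2 = 2985984
12^12 = (12^6)^2 = 2985984^2 = 8916100448256
12^24 = (12^12)^2 = 8916100448256^2 = 79496847203390844133441536
12^25 = 12 * 12^24 = 12 * 79496847203390844133441536 = 953962166440690129601298432

Result: 953962166440690129601298432
Multiplications needed: 6 (6 lines after 12^1)

12^25 = 953962166440690129601298432. Using exponentiation by squaring, this requires 6 multiplications. The key idea: if the exponent is even, square the half-power; if odd, multiply by the base once.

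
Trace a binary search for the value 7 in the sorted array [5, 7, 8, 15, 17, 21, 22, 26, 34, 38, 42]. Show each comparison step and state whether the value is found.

Binary search for 7 in [5, 7, 8, 15, 17, 21, 22, 26, 34, 38, 42]:

lo=0, hi=10, mid=5, arr[mid]=21 -> 21 > 7, search left half
lo=0, hi=4, mid=2, arr[mid]=8 -> 8 > 7, search left half
lo=0, hi=1, mid=0, arr[mid]=5 -> 5 < 7, search right half
lo=1, hi=1, mid=1, arr[mid]=7 -> Found target at index 1!

Binary search finds 7 at index 1 after 4 comparisons. The search repeatedly halves the search space by comparing with the middle element.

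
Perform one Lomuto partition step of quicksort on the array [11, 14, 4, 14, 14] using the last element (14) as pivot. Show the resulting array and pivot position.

Lomuto partition with pivot = 14:

Initial array: [11, 14, 4, 14, 14]

arr[0]=11 <= 14: swap with position 0, array becomes [11, 14, 4, 14, 14]
arr[1]=14 <= 14: swap with position 1, array becomes [11, 14, 4, 14, 14]
arr[2]=4 <= 14: swap with position 2, array becomes [11, 14, 4, 14, 14]
arr[3]=14 <= 14: swap with position 3, array becomes [11, 14, 4, 14, 14]

Place pivot at position 4: [11, 14, 4, 14, 14]
Pivot position: 4

After partitioning with pivot 14, the array becomes [11, 14, 4, 14, 14]. The pivot is placed at index 4. All elements to the left of the pivot are <= 14, and all elements to the right are > 14.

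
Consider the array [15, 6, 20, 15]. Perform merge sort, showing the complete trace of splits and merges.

Merge sort trace:

Split: [15, 6, 20, 15] -> [15, 6] and [20, 15]
  Split: [15, 6] -> [15] and [6]
  Merge: [15] + [6] -> [6, 15]
  Split: [20, 15] -> [20] and [15]
  Merge: [20] + [15] -> [15, 20]
Merge: [6, 15] + [15, 20] -> [6, 15, 15, 20]

Final sorted array: [6, 15, 15, 20]

The merge sort proceeds by recursively splitting the array and merging sorted halves.
After all merges, the sorted array is [6, 15, 15, 20].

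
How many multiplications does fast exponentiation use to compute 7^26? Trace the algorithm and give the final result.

Computing 7^26 by squaring (build up from 7^1; each line after the first costs one multiplication):

7^1 = 7
7^2 = (7^1)^2 = 7^2 = 49
7^3 = 7 * 7^2 = 7 * 49 = 343
7^6 = (7^3)^2 = 343^2 = 117649
7^12 = (7^6)^2 = 117649^2 = 13841287201
7^13 = 7 * 7^12 = 7 * 13841287201 = 96889010407
7^26 = (7^13)^2 = 96889010407^2 = 9387480337647754305649

Result: 9387480337647754305649
Multiplications needed: 6 (6 lines after 7^1)

7^26 = 9387480337647754305649. Using exponentiation by squaring, this requires 6 multiplications. The key idea: if the exponent is even, square the half-power; if odd, multiply by the base once.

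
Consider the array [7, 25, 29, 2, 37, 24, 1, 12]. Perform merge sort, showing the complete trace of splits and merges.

Merge sort trace:

Split: [7, 25, 29, 2, 37, 24, 1, 12] -> [7, 25, 29, 2] and [37, 24, 1, 12]
  Split: [7, 25, 29, 2] -> [7, 25] and [29, 2]
    Split: [7, 25] -> [7] and [25]
    Merge: [7] + [25] -> [7, 25]
    Split: [29, 2] -> [29] and [2]
    Merge: [29] + [2] -> [2, 29]
  Merge: [7, 25] + [2, 29] -> [2, 7, 25, 29]
  Split: [37, 24, 1, 12] -> [37, 24] and [1, 12]
    Split: [37, 24] -> [37] and [24]
    Merge: [37] + [24] -> [24, 37]
    Split: [1, 12] -> [1] and [12]
    Merge: [1] + [12] -> [1, 12]
  Merge: [24, 37] + [1, 12] -> [1, 12, 24, 37]
Merge: [2, 7, 25, 29] + [1, 12, 24, 37] -> [1, 2, 7, 12, 24, 25, 29, 37]

Final sorted array: [1, 2, 7, 12, 24, 25, 29, 37]

The merge sort proceeds by recursively splitting the array and merging sorted halves.
After all merges, the sorted array is [1, 2, 7, 12, 24, 25, 29, 37].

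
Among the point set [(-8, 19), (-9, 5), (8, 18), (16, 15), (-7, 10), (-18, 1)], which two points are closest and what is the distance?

Computing all pairwise distances among 6 points:

d((-8, 19), (-9, 5)) = 14.0357
d((-8, 19), (8, 18)) = 16.0312
d((-8, 19), (16, 15)) = 24.3311
d((-8, 19), (-7, 10)) = 9.0554
d((-8, 19), (-18, 1)) = 20.5913
d((-9, 5), (8, 18)) = 21.4009
d((-9, 5), (16, 15)) = 26.9258
d((-9, 5), (-7, 10)) = 5.3852 <-- minimum
d((-9, 5), (-18, 1)) = 9.8489
d((8, 18), (16, 15)) = 8.544
d((8, 18), (-7, 10)) = 17.0
d((8, 18), (-18, 1)) = 31.0644
d((16, 15), (-7, 10)) = 23.5372
d((16, 15), (-18, 1)) = 36.7696
d((-7, 10), (-18, 1)) = 14.2127

Closest pair: (-9, 5) and (-7, 10) with distance 5.3852

The closest pair is (-9, 5) and (-7, 10) with Euclidean distance 5.3852. For 6 points, brute-force pairwise comparison is shown above. For large n, the divide-and-conquer algorithm (sort by x, recurse on halves, check the dividing strip) achieves O(n log n).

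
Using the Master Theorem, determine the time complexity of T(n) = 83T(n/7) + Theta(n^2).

Master Theorem for T(n) = 83T(n/7) + O(n^2):

a = 83, b = 7, c = 2
log_b(a) = log_7(83) = 2.2708

Case 1: c = 2 < log_7(83) = 2.2708
T(n) = O(n^(log_7 83))

For T(n) = 83T(n/7) + O(n^2): log_7(83) = 2.2708. This is Case 1 of the Master Theorem (c < log_b(a), work dominated by leaves), giving O(n^(log_7 83)).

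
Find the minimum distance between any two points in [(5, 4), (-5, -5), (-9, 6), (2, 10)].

Computing all pairwise distances among 4 points:

d((5, 4), (-5, -5)) = 13.4536
d((5, 4), (-9, 6)) = 14.1421
d((5, 4), (2, 10)) = 6.7082 <-- minimum
d((-5, -5), (-9, 6)) = 11.7047
d((-5, -5), (2, 10)) = 16.5529
d((-9, 6), (2, 10)) = 11.7047

Closest pair: (5, 4) and (2, 10) with distance 6.7082

The closest pair is (5, 4) and (2, 10) with Euclidean distance 6.7082. For 4 points, brute-force pairwise comparison is shown above. For large n, the divide-and-conquer algorithm (sort by x, recurse on halves, check the dividing strip) achieves O(n log n).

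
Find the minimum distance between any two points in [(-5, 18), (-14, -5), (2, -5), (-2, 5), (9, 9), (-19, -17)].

Computing all pairwise distances among 6 points:

d((-5, 18), (-14, -5)) = 24.6982
d((-5, 18), (2, -5)) = 24.0416
d((-5, 18), (-2, 5)) = 13.3417
d((-5, 18), (9, 9)) = 16.6433
d((-5, 18), (-19, -17)) = 37.6962
d((-14, -5), (2, -5)) = 16.0
d((-14, -5), (-2, 5)) = 15.6205
d((-14, -5), (9, 9)) = 26.9258
d((-14, -5), (-19, -17)) = 13.0
d((2, -5), (-2, 5)) = 10.7703 <-- minimum
d((2, -5), (9, 9)) = 15.6525
d((2, -5), (-19, -17)) = 24.1868
d((-2, 5), (9, 9)) = 11.7047
d((-2, 5), (-19, -17)) = 27.8029
d((9, 9), (-19, -17)) = 38.2099

Closest pair: (2, -5) and (-2, 5) with distance 10.7703

The closest pair is (2, -5) and (-2, 5) with Euclidean distance 10.7703. For 6 points, brute-force pairwise comparison is shown above. For large n, the divide-and-conquer algorithm (sort by x, recurse on halves, check the dividing strip) achieves O(n log n).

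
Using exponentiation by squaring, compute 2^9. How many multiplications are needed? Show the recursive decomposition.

Computing 2^9 by squaring (build up from 2^1; each line after the first costs one multiplication):

2^1 = 2
2^2 = (2^1)^2 = 2^2 = 4
2^4 = (2^2)^2 = 4^2 = 16
2^8 = (2^4)^2 = 16^2 = 256
2^9 = 2 * 2^8 = 2 * 256 = 512

Result: 512
Multiplications needed: 4 (4 lines after 2^1)

2^9 = 512. Using exponentiation by squaring, this requires 4 multiplications. The key idea: if the exponent is even, square the half-power; if odd, multiply by the base once.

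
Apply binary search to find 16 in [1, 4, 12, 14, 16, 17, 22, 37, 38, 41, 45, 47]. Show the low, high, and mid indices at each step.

Binary search for 16 in [1, 4, 12, 14, 16, 17, 22, 37, 38, 41, 45, 47]:

lo=0, hi=11, mid=5, arr[mid]=17 -> 17 > 16, search left half
lo=0, hi=4, mid=2, arr[mid]=12 -> 12 < 16, search right half
lo=3, hi=4, mid=3, arr[mid]=14 -> 14 < 16, search right half
lo=4, hi=4, mid=4, arr[mid]=16 -> Found target at index 4!

Binary search finds 16 at index 4 after 4 comparisons. The search repeatedly halves the search space by comparing with the middle element.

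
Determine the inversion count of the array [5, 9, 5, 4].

Finding inversions in [5, 9, 5, 4]:

(0, 3): arr[0]=5 > arr[3]=4
(1, 2): arr[1]=9 > arr[2]=5
(1, 3): arr[1]=9 > arr[3]=4
(2, 3): arr[2]=5 > arr[3]=4

Total inversions: 4

The array has 4 inversion(s): (0,3), (1,2), (1,3), (2,3). Each pair (i,j) satisfies i < j and arr[i] > arr[j].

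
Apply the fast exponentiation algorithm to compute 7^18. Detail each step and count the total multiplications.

Computing 7^18 by squaring (build up from 7^1; each line after the first costs one multiplication):

7^1 = 7
7^2 = (7^1)^2 = 7^2 = 49
7^4 = (7^2)^2 = 49^2 = 2401
7^8 = (7^4)^2 = 2401^2 = 5764801
7^9 = 7 * 7^8 = 7 * 5764801 = 40353607
7^18 = (7^9)^2 = 40353607^2 = 1628413597910449

Result: 1628413597910449
Multiplications needed: 5 (5 lines after 7^1)

7^18 = 1628413597910449. Using exponentiation by squaring, this requires 5 multiplications. The key idea: if the exponent is even, square the half-power; if odd, multiply by the base once.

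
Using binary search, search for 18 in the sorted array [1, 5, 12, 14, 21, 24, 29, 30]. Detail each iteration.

Binary search for 18 in [1, 5, 12, 14, 21, 24, 29, 30]:

lo=0, hi=7, mid=3, arr[mid]=14 -> 14 < 18, search right half
lo=4, hi=7, mid=5, arr[mid]=24 -> 24 > 18, search left half
lo=4, hi=4, mid=4, arr[mid]=21 -> 21 > 18, search left half
lo=4 > hi=3, target 18 not found

Binary search determines that 18 is not in the array after 3 comparisons. The search space was exhausted without finding the target.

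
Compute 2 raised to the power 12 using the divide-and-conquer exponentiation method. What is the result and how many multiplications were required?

Computing 2^12 by squaring (build up from 2^1; each line after the first costs one multiplication):

2^1 = 2
2^2 = (2^1)^2 = 2^2 = 4
2^3 = 2 * 2^2 = 2 * 4 = 8
2^6 = (2^3)^2 = 8^2 = 64
2^12 = (2^6)^2 = 64^2 = 4096

Result: 4096
Multiplications needed: 4 (4 lines after 2^1)

2^12 = 4096. Using exponentiation by squaring, this requires 4 multiplications. The key idea: if the exponent is even, square the half-power; if odd, multiply by the base once.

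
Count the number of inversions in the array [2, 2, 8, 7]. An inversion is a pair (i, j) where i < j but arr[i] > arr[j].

Finding inversions in [2, 2, 8, 7]:

(2, 3): arr[2]=8 > arr[3]=7

Total inversions: 1

The array has 1 inversion(s): (2,3). Each pair (i,j) satisfies i < j and arr[i] > arr[j].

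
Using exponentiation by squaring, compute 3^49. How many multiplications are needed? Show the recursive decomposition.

Computing 3^49 by squaring (build up from 3^1; each line after the first costs one multiplication):

3^1 = 3
3^2 = (3^1)^2 = 3^2 = 9
3^3 = 3 * 3^2 = 3 * 9 = 27
3^6 = (3^3)^2 = 27^2 = 729
3^12 = (3^6)^2 = 729^2 = 531441
3^24 = (3^12)^2 = 531441^2 = 282429536481
3^48 = (3^24)^2 = 282429536481^2 = 79766443076872509863361
3^49 = 3 * 3^48 = 3 * 79766443076872509863361 = 239299329230617529590083

Result: 239299329230617529590083
Multiplications needed: 7 (7 lines after 3^1)

3^49 = 239299329230617529590083. Using exponentiation by squaring, this requires 7 multiplications. The key idea: if the exponent is even, square the half-power; if odd, multiply by the base once.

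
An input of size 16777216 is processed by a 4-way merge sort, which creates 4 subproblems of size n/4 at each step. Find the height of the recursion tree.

For divide and conquer with division factor 4:

Problem sizes at each level:
Level 0: 16777216
Level 1: 4194304
Level 2: 1048576
Level 3: 262144
Level 4: 65536
Level 5: 16384
Level 6: 4096
Level 7: 1024
Level 8: 256
Level 9: 64
Level 10: 16
Level 11: 4
Level 12: 1

The root is level 0 and the size-1 base case is level 12 (the tree spans levels 0 through 12, i.e. 13 levels counting the root), so the depth is the number of divisions: log_4(16777216) = 12

The recursion tree depth is log_4(16777216) = 12. At each level, the problem size is divided by 4, so it takes 12 divisions to reduce to a base case of size 1. The algorithm makes 4 recursive calls at each level.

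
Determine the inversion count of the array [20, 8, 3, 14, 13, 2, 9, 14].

Finding inversions in [20, 8, 3, 14, 13, 2, 9, 14]:

(0, 1): arr[0]=20 > arr[1]=8
(0, 2): arr[0]=20 > arr[2]=3
(0, 3): arr[0]=20 > arr[3]=14
(0, 4): arr[0]=20 > arr[4]=13
(0, 5): arr[0]=20 > arr[5]=2
(0, 6): arr[0]=20 > arr[6]=9
(0, 7): arr[0]=20 > arr[7]=14
(1, 2): arr[1]=8 > arr[2]=3
(1, 5): arr[1]=8 > arr[5]=2
(2, 5): arr[2]=3 > arr[5]=2
(3, 4): arr[3]=14 > arr[4]=13
(3, 5): arr[3]=14 > arr[5]=2
(3, 6): arr[3]=14 > arr[6]=9
(4, 5): arr[4]=13 > arr[5]=2
(4, 6): arr[4]=13 > arr[6]=9

Total inversions: 15

The array has 15 inversion(s): (0,1), (0,2), (0,3), (0,4), (0,5), (0,6), (0,7), (1,2), (1,5), (2,5), (3,4), (3,5), (3,6), (4,5), (4,6). Each pair (i,j) satisfies i < j and arr[i] > arr[j].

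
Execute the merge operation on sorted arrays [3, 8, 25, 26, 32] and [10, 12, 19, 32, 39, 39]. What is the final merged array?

Merging process:

Compare 3 vs 10: take 3 from left. Merged: [3]
Compare 8 vs 10: take 8 from left. Merged: [3, 8]
Compare 25 vs 10: take 10 from right. Merged: [3, 8, 10]
Compare 25 vs 12: take 12 from right. Merged: [3, 8, 10, 12]
Compare 25 vs 19: take 19 from right. Merged: [3, 8, 10, 12, 19]
Compare 25 vs 32: take 25 from left. Merged: [3, 8, 10, 12, 19, 25]
Compare 26 vs 32: take 26 from left. Merged: [3, 8, 10, 12, 19, 25, 26]
Compare 32 vs 32: take 32 from left. Merged: [3, 8, 10, 12, 19, 25, 26, 32]
Append remaining from right: [32, 39, 39]. Merged: [3, 8, 10, 12, 19, 25, 26, 32, 32, 39, 39]

Final merged array: [3, 8, 10, 12, 19, 25, 26, 32, 32, 39, 39]
Total comparisons: 8

The merged array is [3, 8, 10, 12, 19, 25, 26, 32, 32, 39, 39], requiring 8 comparisons. The merge step runs in O(n) time where n is the total number of elements.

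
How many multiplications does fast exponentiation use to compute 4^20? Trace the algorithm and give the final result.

Computing 4^20 by squaring (build up from 4^1; each line after the first costs one multiplication):

4^1 = 4
4^2 = (4^1)^2 = 4^2 = 16
4^4 = (4^2)^2 = 16^2 = 256
4^5 = 4 * 4^4 = 4 * 256 = 1024
4^10 = (4^5)^2 = 1024^2 = 1048576
4^20 = (4^10)^2 = 1048576^2 = 1099511627776

Result: 1099511627776
Multiplications needed: 5 (5 lines after 4^1)

4^20 = 1099511627776. Using exponentiation by squaring, this requires 5 multiplications. The key idea: if the exponent is even, square the half-power; if odd, multiply by the base once.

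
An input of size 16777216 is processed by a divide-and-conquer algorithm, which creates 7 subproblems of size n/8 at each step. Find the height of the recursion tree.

For divide and conquer with division factor 8:

Problem sizes at each level:
Level 0: 16777216
Level 1: 2097152
Level 2: 262144
Level 3: 32768
Level 4: 4096
Level 5: 512
Level 6: 64
Level 7: 8
Level 8: 1

The root is level 0 and the size-1 base case is level 8 (the tree spans levels 0 through 8, i.e. 9 levels counting the root), so the depth is the number of divisions: log_8(16777216) = 8

The recursion tree depth is log_8(16777216) = 8. At each level, the problem size is divided by 8, so it takes 8 divisions to reduce to a base case of size 1. The algorithm makes 7 recursive calls at each level.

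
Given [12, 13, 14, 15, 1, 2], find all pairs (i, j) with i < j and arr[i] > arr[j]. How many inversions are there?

Finding inversions in [12, 13, 14, 15, 1, 2]:

(0, 4): arr[0]=12 > arr[4]=1
(0, 5): arr[0]=12 > arr[5]=2
(1, 4): arr[1]=13 > arr[4]=1
(1, 5): arr[1]=13 > arr[5]=2
(2, 4): arr[2]=14 > arr[4]=1
(2, 5): arr[2]=14 > arr[5]=2
(3, 4): arr[3]=15 > arr[4]=1
(3, 5): arr[3]=15 > arr[5]=2

Total inversions: 8

The array has 8 inversion(s): (0,4), (0,5), (1,4), (1,5), (2,4), (2,5), (3,4), (3,5). Each pair (i,j) satisfies i < j and arr[i] > arr[j].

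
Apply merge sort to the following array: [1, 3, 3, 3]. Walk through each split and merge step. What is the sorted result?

Merge sort trace:

Split: [1, 3, 3, 3] -> [1, 3] and [3, 3]
  Split: [1, 3] -> [1] and [3]
  Merge: [1] + [3] -> [1, 3]
  Split: [3, 3] -> [3] and [3]
  Merge: [3] + [3] -> [3, 3]
Merge: [1, 3] + [3, 3] -> [1, 3, 3, 3]

Final sorted array: [1, 3, 3, 3]

The merge sort proceeds by recursively splitting the array and merging sorted halves.
After all merges, the sorted array is [1, 3, 3, 3].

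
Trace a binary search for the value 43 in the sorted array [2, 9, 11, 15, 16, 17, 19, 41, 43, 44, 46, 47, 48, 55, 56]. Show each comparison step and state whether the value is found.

Binary search for 43 in [2, 9, 11, 15, 16, 17, 19, 41, 43, 44, 46, 47, 48, 55, 56]:

lo=0, hi=14, mid=7, arr[mid]=41 -> 41 < 43, search right half
lo=8, hi=14, mid=11, arr[mid]=47 -> 47 > 43, search left half
lo=8, hi=10, mid=9, arr[mid]=44 -> 44 > 43, search left half
lo=8, hi=8, mid=8, arr[mid]=43 -> Found target at index 8!

Binary search finds 43 at index 8 after 4 comparisons. The search repeatedly halves the search space by comparing with the middle element.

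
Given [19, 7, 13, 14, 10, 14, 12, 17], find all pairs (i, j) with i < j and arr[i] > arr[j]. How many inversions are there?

Finding inversions in [19, 7, 13, 14, 10, 14, 12, 17]:

(0, 1): arr[0]=19 > arr[1]=7
(0, 2): arr[0]=19 > arr[2]=13
(0, 3): arr[0]=19 > arr[3]=14
(0, 4): arr[0]=19 > arr[4]=10
(0, 5): arr[0]=19 > arr[5]=14
(0, 6): arr[0]=19 > arr[6]=12
(0, 7): arr[0]=19 > arr[7]=17
(2, 4): arr[2]=13 > arr[4]=10
(2, 6): arr[2]=13 > arr[6]=12
(3, 4): arr[3]=14 > arr[4]=10
(3, 6): arr[3]=14 > arr[6]=12
(5, 6): arr[5]=14 > arr[6]=12

Total inversions: 12

The array has 12 inversion(s): (0,1), (0,2), (0,3), (0,4), (0,5), (0,6), (0,7), (2,4), (2,6), (3,4), (3,6), (5,6). Each pair (i,j) satisfies i < j and arr[i] > arr[j].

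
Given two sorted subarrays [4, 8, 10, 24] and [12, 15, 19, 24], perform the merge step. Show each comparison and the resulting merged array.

Merging process:

Compare 4 vs 12: take 4 from left. Merged: [4]
Compare 8 vs 12: take 8 from left. Merged: [4, 8]
Compare 10 vs 12: take 10 from left. Merged: [4, 8, 10]
Compare 24 vs 12: take 12 from right. Merged: [4, 8, 10, 12]
Compare 24 vs 15: take 15 from right. Merged: [4, 8, 10, 12, 15]
Compare 24 vs 19: take 19 from right. Merged: [4, 8, 10, 12, 15, 19]
Compare 24 vs 24: take 24 from left. Merged: [4, 8, 10, 12, 15, 19, 24]
Append remaining from right: [24]. Merged: [4, 8, 10, 12, 15, 19, 24, 24]

Final merged array: [4, 8, 10, 12, 15, 19, 24, 24]
Total comparisons: 7

The merged array is [4, 8, 10, 12, 15, 19, 24, 24], requiring 7 comparisons. The merge step runs in O(n) time where n is the total number of elements.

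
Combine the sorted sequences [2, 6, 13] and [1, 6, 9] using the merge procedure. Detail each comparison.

Merging process:

Compare 2 vs 1: take 1 from right. Merged: [1]
Compare 2 vs 6: take 2 from left. Merged: [1, 2]
Compare 6 vs 6: take 6 from left. Merged: [1, 2, 6]
Compare 13 vs 6: take 6 from right. Merged: [1, 2, 6, 6]
Compare 13 vs 9: take 9 from right. Merged: [1, 2, 6, 6, 9]
Append remaining from left: [13]. Merged: [1, 2, 6, 6, 9, 13]

Final merged array: [1, 2, 6, 6, 9, 13]
Total comparisons: 5

The merged array is [1, 2, 6, 6, 9, 13], requiring 5 comparisons. The merge step runs in O(n) time where n is the total number of elements.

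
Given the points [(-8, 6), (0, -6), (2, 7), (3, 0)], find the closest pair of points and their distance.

Computing all pairwise distances among 4 points:

d((-8, 6), (0, -6)) = 14.4222
d((-8, 6), (2, 7)) = 10.0499
d((-8, 6), (3, 0)) = 12.53
d((0, -6), (2, 7)) = 13.1529
d((0, -6), (3, 0)) = 6.7082 <-- minimum
d((2, 7), (3, 0)) = 7.0711

Closest pair: (0, -6) and (3, 0) with distance 6.7082

The closest pair is (0, -6) and (3, 0) with Euclidean distance 6.7082. For 4 points, brute-force pairwise comparison is shown above. For large n, the divide-and-conquer algorithm (sort by x, recurse on halves, check the dividing strip) achieves O(n log n).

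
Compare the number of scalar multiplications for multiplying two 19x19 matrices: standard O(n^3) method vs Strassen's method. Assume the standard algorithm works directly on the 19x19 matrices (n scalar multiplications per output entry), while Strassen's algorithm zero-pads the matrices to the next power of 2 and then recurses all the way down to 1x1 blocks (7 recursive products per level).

Matrix multiplication for 19x19 matrices:

Strassen's algorithm requires power-of-2 dimensions. Pad 19x19 to 32x32 (next power of 2).

Standard algorithm: 19^3 = 6859 multiplications
Strassen's algorithm: 7^(log2(32)) = 7^5 = 16807 multiplications
Difference: 6859 - 16807 = -9948 (Strassen uses MORE here due to padding overhead — for small or just-over-power-of-2 n, padding can outweigh the per-level savings)

Standard: 6859 multiplications (19^3). Strassen: 16807 multiplications (7^5, after padding to 32x32). Strassen reduces 8 recursive multiplications to 7 at each level.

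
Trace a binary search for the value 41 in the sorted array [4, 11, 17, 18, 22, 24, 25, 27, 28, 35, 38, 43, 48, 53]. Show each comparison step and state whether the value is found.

Binary search for 41 in [4, 11, 17, 18, 22, 24, 25, 27, 28, 35, 38, 43, 48, 53]:

lo=0, hi=13, mid=6, arr[mid]=25 -> 25 < 41, search right half
lo=7, hi=13, mid=10, arr[mid]=38 -> 38 < 41, search right half
lo=11, hi=13, mid=12, arr[mid]=48 -> 48 > 41, search left half
lo=11, hi=11, mid=11, arr[mid]=43 -> 43 > 41, search left half
lo=11 > hi=10, target 41 not found

Binary search determines that 41 is not in the array after 4 comparisons. The search space was exhausted without finding the target.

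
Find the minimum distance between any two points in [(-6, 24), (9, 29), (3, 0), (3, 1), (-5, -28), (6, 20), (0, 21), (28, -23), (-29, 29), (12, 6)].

Computing all pairwise distances among 10 points:

d((-6, 24), (9, 29)) = 15.8114
d((-6, 24), (3, 0)) = 25.632
d((-6, 24), (3, 1)) = 24.6982
d((-6, 24), (-5, -28)) = 52.0096
d((-6, 24), (6, 20)) = 12.6491
d((-6, 24), (0, 21)) = 6.7082
d((-6, 24), (28, -23)) = 58.0086
d((-6, 24), (-29, 29)) = 23.5372
d((-6, 24), (12, 6)) = 25.4558
d((9, 29), (3, 0)) = 29.6142
d((9, 29), (3, 1)) = 28.6356
d((9, 29), (-5, -28)) = 58.6941
d((9, 29), (6, 20)) = 9.4868
d((9, 29), (0, 21)) = 12.0416
d((9, 29), (28, -23)) = 55.3624
d((9, 29), (-29, 29)) = 38.0
d((9, 29), (12, 6)) = 23.1948
d((3, 0), (3, 1)) = 1.0 <-- minimum
d((3, 0), (-5, -28)) = 29.1204
d((3, 0), (6, 20)) = 20.2237
d((3, 0), (0, 21)) = 21.2132
d((3, 0), (28, -23)) = 33.9706
d((3, 0), (-29, 29)) = 43.1856
d((3, 0), (12, 6)) = 10.8167
d((3, 1), (-5, -28)) = 30.0832
d((3, 1), (6, 20)) = 19.2354
d((3, 1), (0, 21)) = 20.2237
d((3, 1), (28, -23)) = 34.6554
d((3, 1), (-29, 29)) = 42.5206
d((3, 1), (12, 6)) = 10.2956
d((-5, -28), (6, 20)) = 49.2443
d((-5, -28), (0, 21)) = 49.2544
d((-5, -28), (28, -23)) = 33.3766
d((-5, -28), (-29, 29)) = 61.8466
d((-5, -28), (12, 6)) = 38.0132
d((6, 20), (0, 21)) = 6.0828
d((6, 20), (28, -23)) = 48.3011
d((6, 20), (-29, 29)) = 36.1386
d((6, 20), (12, 6)) = 15.2315
d((0, 21), (28, -23)) = 52.1536
d((0, 21), (-29, 29)) = 30.0832
d((0, 21), (12, 6)) = 19.2094
d((28, -23), (-29, 29)) = 77.1557
d((28, -23), (12, 6)) = 33.121
d((-29, 29), (12, 6)) = 47.0106

Closest pair: (3, 0) and (3, 1) with distance 1.0

The closest pair is (3, 0) and (3, 1) with Euclidean distance 1.0. For 10 points, brute-force pairwise comparison is shown above. For large n, the divide-and-conquer algorithm (sort by x, recurse on halves, check the dividing strip) achieves O(n log n).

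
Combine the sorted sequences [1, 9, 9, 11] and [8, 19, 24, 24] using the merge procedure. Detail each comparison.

Merging process:

Compare 1 vs 8: take 1 from left. Merged: [1]
Compare 9 vs 8: take 8 from right. Merged: [1, 8]
Compare 9 vs 19: take 9 from left. Merged: [1, 8, 9]
Compare 9 vs 19: take 9 from left. Merged: [1, 8, 9, 9]
Compare 11 vs 19: take 11 from left. Merged: [1, 8, 9, 9, 11]
Append remaining from right: [19, 24, 24]. Merged: [1, 8, 9, 9, 11, 19, 24, 24]

Final merged array: [1, 8, 9, 9, 11, 19, 24, 24]
Total comparisons: 5

The merged array is [1, 8, 9, 9, 11, 19, 24, 24], requiring 5 comparisons. The merge step runs in O(n) time where n is the total number of elements.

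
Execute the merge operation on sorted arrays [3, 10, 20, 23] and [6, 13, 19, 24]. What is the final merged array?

Merging process:

Compare 3 vs 6: take 3 from left. Merged: [3]
Compare 10 vs 6: take 6 from right. Merged: [3, 6]
Compare 10 vs 13: take 10 from left. Merged: [3, 6, 10]
Compare 20 vs 13: take 13 from right. Merged: [3, 6, 10, 13]
Compare 20 vs 19: take 19 from right. Merged: [3, 6, 10, 13, 19]
Compare 20 vs 24: take 20 from left. Merged: [3, 6, 10, 13, 19, 20]
Compare 23 vs 24: take 23 from left. Merged: [3, 6, 10, 13, 19, 20, 23]
Append remaining from right: [24]. Merged: [3, 6, 10, 13, 19, 20, 23, 24]

Final merged array: [3, 6, 10, 13, 19, 20, 23, 24]
Total comparisons: 7

The merged array is [3, 6, 10, 13, 19, 20, 23, 24], requiring 7 comparisons. The merge step runs in O(n) time where n is the total number of elements.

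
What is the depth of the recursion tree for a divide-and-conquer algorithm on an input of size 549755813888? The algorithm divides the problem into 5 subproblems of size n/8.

For divide and conquer with division factor 8:

Problem sizes at each level:
Level 0: 549755813888
Level 1: 68719476736
Level 2: 8589934592
Level 3: 1073741824
Level 4: 134217728
Level 5: 16777216
Level 6: 2097152
Level 7: 262144
Level 8: 32768
Level 9: 4096
Level 10: 512
Level 11: 64
Level 12: 8
Level 13: 1

The root is level 0 and the size-1 base case is level 13 (the tree spans levels 0 through 13, i.e. 14 levels counting the root), so the depth is the number of divisions: log_8(549755813888) = 13

The recursion tree depth is log_8(549755813888) = 13. At each level, the problem size is divided by 8, so it takes 13 divisions to reduce to a base case of size 1. The algorithm makes 5 recursive calls at each level.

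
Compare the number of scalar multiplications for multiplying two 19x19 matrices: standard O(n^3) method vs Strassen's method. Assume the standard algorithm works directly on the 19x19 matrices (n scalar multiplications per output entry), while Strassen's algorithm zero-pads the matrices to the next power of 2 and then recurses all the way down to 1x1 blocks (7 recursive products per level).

Matrix multiplication for 19x19 matrices:

Strassen's algorithm requires power-of-2 dimensions. Pad 19x19 to 32x32 (next power of 2).

Standard algorithm: 19^3 = 6859 multiplications
Strassen's algorithm: 7^(log2(32)) = 7^5 = 16807 multiplications
Difference: 6859 - 16807 = -9948 (Strassen uses MORE here due to padding overhead — for small or just-over-power-of-2 n, padding can outweigh the per-level savings)

Standard: 6859 multiplications (19^3). Strassen: 16807 multiplications (7^5, after padding to 32x32). Strassen reduces 8 recursive multiplications to 7 at each level.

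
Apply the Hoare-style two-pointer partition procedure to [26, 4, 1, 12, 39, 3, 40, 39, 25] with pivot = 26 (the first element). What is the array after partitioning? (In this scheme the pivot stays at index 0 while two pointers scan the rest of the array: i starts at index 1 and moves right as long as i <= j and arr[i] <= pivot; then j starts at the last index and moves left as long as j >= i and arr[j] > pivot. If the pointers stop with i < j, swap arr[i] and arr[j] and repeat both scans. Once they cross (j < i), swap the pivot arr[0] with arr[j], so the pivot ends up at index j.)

Hoare-style two-pointer partition with pivot = 26:

Initial array: [26, 4, 1, 12, 39, 3, 40, 39, 25]

Pointers start at i = 1, j = 8.
i stops at index 4 (arr[4]=39 > 26), j stops at index 8 (arr[8]=25 <= 26): swap arr[4] and arr[8], array becomes [26, 4, 1, 12, 25, 3, 40, 39, 39]
i ends at 6, j ends at 5: the pointers have crossed (j < i), so scanning stops.

Swap pivot arr[0] with arr[5] to place pivot at position 5: [3, 4, 1, 12, 25, 26, 40, 39, 39]
Pivot position: 5

After partitioning with pivot 26, the array becomes [3, 4, 1, 12, 25, 26, 40, 39, 39]. The pivot is placed at index 5. All elements to the left of the pivot are <= 26, and all elements to the right are > 26.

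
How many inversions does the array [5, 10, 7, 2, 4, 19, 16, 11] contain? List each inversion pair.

Finding inversions in [5, 10, 7, 2, 4, 19, 16, 11]:

(0, 3): arr[0]=5 > arr[3]=2
(0, 4): arr[0]=5 > arr[4]=4
(1, 2): arr[1]=10 > arr[2]=7
(1, 3): arr[1]=10 > arr[3]=2
(1, 4): arr[1]=10 > arr[4]=4
(2, 3): arr[2]=7 > arr[3]=2
(2, 4): arr[2]=7 > arr[4]=4
(5, 6): arr[5]=19 > arr[6]=16
(5, 7): arr[5]=19 > arr[7]=11
(6, 7): arr[6]=16 > arr[7]=11

Total inversions: 10

The array has 10 inversion(s): (0,3), (0,4), (1,2), (1,3), (1,4), (2,3), (2,4), (5,6), (5,7), (6,7). Each pair (i,j) satisfies i < j and arr[i] > arr[j].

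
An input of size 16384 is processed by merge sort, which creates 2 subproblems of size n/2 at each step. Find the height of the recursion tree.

For divide and conquer with division factor 2:

Problem sizes at each level:
Level 0: 16384
Level 1: 8192
Level 2: 4096
Level 3: 2048
Level 4: 1024
Level 5: 512
Level 6: 256
Level 7: 128
Level 8: 64
Level 9: 32
Level 10: 16
Level 11: 8
Level 12: 4
Level 13: 2
Level 14: 1

The root is level 0 and the size-1 base case is level 14 (the tree spans levels 0 through 14, i.e. 15 levels counting the root), so the depth is the number of divisions: log_2(16384) = 14

The recursion tree depth is log_2(16384) = 14. At each level, the problem size is divided by 2, so it takes 14 divisions to reduce to a base case of size 1. The algorithm makes 2 recursive calls at each level.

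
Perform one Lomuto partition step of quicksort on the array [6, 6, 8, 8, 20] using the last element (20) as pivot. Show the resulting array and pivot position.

Lomuto partition with pivot = 20:

Initial array: [6, 6, 8, 8, 20]

arr[0]=6 <= 20: swap with position 0, array becomes [6, 6, 8, 8, 20]
arr[1]=6 <= 20: swap with position 1, array becomes [6, 6, 8, 8, 20]
arr[2]=8 <= 20: swap with position 2, array becomes [6, 6, 8, 8, 20]
arr[3]=8 <= 20: swap with position 3, array becomes [6, 6, 8, 8, 20]

Place pivot at position 4: [6, 6, 8, 8, 20]
Pivot position: 4

After partitioning with pivot 20, the array becomes [6, 6, 8, 8, 20]. The pivot is placed at index 4. All elements to the left of the pivot are <= 20, and all elements to the right are > 20.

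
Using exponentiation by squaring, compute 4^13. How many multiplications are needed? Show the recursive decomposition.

Computing 4^13 by squaring (build up from 4^1; each line after the first costs one multiplication):

4^1 = 4
4^2 = (4^1)^2 = 4^2 = 16
4^3 = 4 * 4^2 = 4 * 16 = 64
4^6 = (4^3)^2 = 64^2 = 4096
4^12 = (4^6)^2 = 4096^2 = 16777216
4^13 = 4 * 4^12 = 4 * 16777216 = 67108864

Result: 67108864
Multiplications needed: 5 (5 lines after 4^1)

4^13 = 67108864. Using exponentiation by squaring, this requires 5 multiplications. The key idea: if the exponent is even, square the half-power; if odd, multiply by the base once.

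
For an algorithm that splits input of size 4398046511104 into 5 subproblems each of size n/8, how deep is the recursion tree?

For divide and conquer with division factor 8:

Problem sizes at each level:
Level 0: 4398046511104
Level 1: 549755813888
Level 2: 68719476736
Level 3: 8589934592
Level 4: 1073741824
Level 5: 134217728
Level 6: 16777216
Level 7: 2097152
Level 8: 262144
Level 9: 32768
Level 10: 4096
Level 11: 512
Level 12: 64
Level 13: 8
Level 14: 1

The root is level 0 and the size-1 base case is level 14 (the tree spans levels 0 through 14, i.e. 15 levels counting the root), so the depth is the number of divisions: log_8(4398046511104) = 14

The recursion tree depth is log_8(4398046511104) = 14. At each level, the problem size is divided by 8, so it takes 14 divisions to reduce to a base case of size 1. The algorithm makes 5 recursive calls at each level.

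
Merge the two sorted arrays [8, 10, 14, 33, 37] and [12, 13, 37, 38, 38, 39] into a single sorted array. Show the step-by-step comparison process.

Merging process:

Compare 8 vs 12: take 8 from left. Merged: [8]
Compare 10 vs 12: take 10 from left. Merged: [8, 10]
Compare 14 vs 12: take 12 from right. Merged: [8, 10, 12]
Compare 14 vs 13: take 13 from right. Merged: [8, 10, 12, 13]
Compare 14 vs 37: take 14 from left. Merged: [8, 10, 12, 13, 14]
Compare 33 vs 37: take 33 from left. Merged: [8, 10, 12, 13, 14, 33]
Compare 37 vs 37: take 37 from left. Merged: [8, 10, 12, 13, 14, 33, 37]
Append remaining from right: [37, 38, 38, 39]. Merged: [8, 10, 12, 13, 14, 33, 37, 37, 38, 38, 39]

Final merged array: [8, 10, 12, 13, 14, 33, 37, 37, 38, 38, 39]
Total comparisons: 7

The merged array is [8, 10, 12, 13, 14, 33, 37, 37, 38, 38, 39], requiring 7 comparisons. The merge step runs in O(n) time where n is the total number of elements.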